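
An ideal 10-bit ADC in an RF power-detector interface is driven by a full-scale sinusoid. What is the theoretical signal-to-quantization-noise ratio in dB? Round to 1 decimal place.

62.0 dB

Ideal quantization SNR: 6.02 × 10 + 1.76 dB = 62.0 dB.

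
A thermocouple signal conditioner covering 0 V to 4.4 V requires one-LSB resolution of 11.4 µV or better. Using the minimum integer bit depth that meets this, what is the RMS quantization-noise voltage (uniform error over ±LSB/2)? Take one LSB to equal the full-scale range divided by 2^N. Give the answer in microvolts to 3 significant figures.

Span = 4.4 V.
4.4 V / 11.4 µV = 386000. Since 2^18 = 262144 and 2^19 = 524288, N = 19.
One LSB is 4.4 V / 524288 = 8.3923 µV.
RMS noise = LSB/√12 = 2.42 µV.

2.42 µV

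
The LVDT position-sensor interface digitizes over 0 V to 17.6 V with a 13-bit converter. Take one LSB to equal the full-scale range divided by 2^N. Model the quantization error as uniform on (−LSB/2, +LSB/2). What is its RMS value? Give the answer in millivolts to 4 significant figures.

Range is 17.6 V.
LSB = 17.6 V / 2^13 = 2.14844 mV.
σ_q = LSB/√12 = 2.14844 mV/3.4641 = 0.6202 mV.

0.6202 mV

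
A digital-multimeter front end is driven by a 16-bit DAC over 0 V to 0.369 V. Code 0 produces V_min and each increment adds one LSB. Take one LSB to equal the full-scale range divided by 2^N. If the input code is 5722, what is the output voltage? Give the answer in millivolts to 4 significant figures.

32.22 mV

Range is 0.369 V. LSB = 0.369 V / 2^16.
V_out = V_min + code × LSB = 0 V + 5722 × 0.369 V / 65536
      = 0 + 0.0322177 = 0.0322177 V.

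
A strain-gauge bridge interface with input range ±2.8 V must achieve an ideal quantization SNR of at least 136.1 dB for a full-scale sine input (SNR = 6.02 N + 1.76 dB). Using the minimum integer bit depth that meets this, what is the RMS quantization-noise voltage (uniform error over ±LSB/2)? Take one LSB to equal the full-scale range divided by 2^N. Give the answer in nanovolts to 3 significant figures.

Range = 2.8 − (-2.8) = 5.6 V.
Solving 6.02 N ≥ 136.1 − 1.76: N ≥ 22.316. Round up → N = 23.
LSB = 5.6 V / 2^23 = 0.66757 µV.
V_rms = LSB/√12 = 193 nV.

193 nV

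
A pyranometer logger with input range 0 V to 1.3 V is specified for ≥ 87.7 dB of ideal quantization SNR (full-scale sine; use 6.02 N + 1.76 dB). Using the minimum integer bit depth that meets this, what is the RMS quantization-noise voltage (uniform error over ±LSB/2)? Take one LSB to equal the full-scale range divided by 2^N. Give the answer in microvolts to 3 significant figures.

11.5 µV

Full-scale range = 1.3 V.
Solving 6.02 N ≥ 87.7 − 1.76: N ≥ 14.276. Round up → N = 15.
Step size = 1.3/32768 V = 39.673 µV.
σ_q = LSB/√12 = 39.673 µV/3.4641 = 11.5 µV.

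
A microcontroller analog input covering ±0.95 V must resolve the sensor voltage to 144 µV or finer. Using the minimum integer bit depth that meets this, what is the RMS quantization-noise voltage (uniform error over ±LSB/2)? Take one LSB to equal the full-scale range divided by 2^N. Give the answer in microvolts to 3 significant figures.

Full-scale range = 0.95 V − (-0.95 V) = 1.9 V.
1.9 V / 144 µV = 13190. Since 2^13 = 8192 and 2^14 = 16384, N = 14.
LSB = 1.9 V / 2^14 = 115.97 µV.
RMS noise = LSB/√12 = 33.5 µV.

33.5 µV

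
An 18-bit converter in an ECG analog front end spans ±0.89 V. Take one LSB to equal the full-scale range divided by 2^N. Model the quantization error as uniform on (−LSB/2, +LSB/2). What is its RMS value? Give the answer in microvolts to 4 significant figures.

1.960 µV

Full-scale range = 0.89 V − (-0.89 V) = 1.78 V.
LSB = 1.78 V ÷ 2^18 = 1.78/262144 V = 6.79016 µV.
RMS of a uniform error over width LSB is LSB/√12 = 1.960 µV.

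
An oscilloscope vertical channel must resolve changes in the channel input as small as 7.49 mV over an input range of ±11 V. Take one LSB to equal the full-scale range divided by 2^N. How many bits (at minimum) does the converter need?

12 bits

Full-scale range = 11 V − (-11 V) = 22 V.
22 V / 7.49 mV = 2937. Since 2^11 = 2048 and 2^12 = 4096, N = 12.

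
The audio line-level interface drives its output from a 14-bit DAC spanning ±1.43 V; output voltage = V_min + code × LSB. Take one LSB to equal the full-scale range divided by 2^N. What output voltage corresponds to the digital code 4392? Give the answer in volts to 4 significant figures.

Range = 1.43 − (-1.43) = 2.86 V. LSB = 2.86 V / 2^14.
V_out = -1.43 + 4392 × (2.86/16384) V
      = -1.43 + 0.766670 = -0.663330 V.

-0.6633 V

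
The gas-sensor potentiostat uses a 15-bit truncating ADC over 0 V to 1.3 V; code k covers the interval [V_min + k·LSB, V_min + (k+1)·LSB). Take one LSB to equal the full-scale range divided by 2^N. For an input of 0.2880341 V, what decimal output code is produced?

7260

V_FS = 1.3 V. LSB = 1.3 V / 2^15 ≈ 39.67 µV.
V_in − V_min = 0.2880341 − (0) = 0.2880341 V.
Divide by LSB: 0.2880341 × 32768/1.3 = 7260.2318.
Truncating gives code 7260.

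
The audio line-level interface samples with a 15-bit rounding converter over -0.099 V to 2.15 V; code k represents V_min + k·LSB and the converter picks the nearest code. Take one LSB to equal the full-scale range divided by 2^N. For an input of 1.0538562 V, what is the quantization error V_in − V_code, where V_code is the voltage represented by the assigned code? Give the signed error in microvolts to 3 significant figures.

+10.3 µV

Span: 2.15 V − (-0.099 V) = 2.249 V. LSB = 2.249 V / 2^15 ≈ 68.63 µV.
(V_in − V_min)/LSB = (1.0538562 − (-0.099)) × 32768/2.249 = 16797.1507 → nearest code k = 16797.
V_code = V_min + k × range/2^15 = -0.099 + 16797 × 2.249/32768 = 1.0538458557 V.
e = 1.0538562 − (1.0538458557) = +10.3 µV.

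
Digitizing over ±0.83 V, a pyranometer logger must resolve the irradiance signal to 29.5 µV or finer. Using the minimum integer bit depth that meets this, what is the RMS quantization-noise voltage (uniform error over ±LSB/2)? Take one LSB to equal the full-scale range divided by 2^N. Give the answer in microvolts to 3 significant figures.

Span: 0.83 V − (-0.83 V) = 1.66 V.
Levels needed ≥ 1.66/29.5 µV = 56270. 2^16 = 65536 suffices, so N_min = 16.
Step size = 1.66/65536 V = 25.330 µV.
RMS noise = LSB/√12 = 7.31 µV.

7.31 µV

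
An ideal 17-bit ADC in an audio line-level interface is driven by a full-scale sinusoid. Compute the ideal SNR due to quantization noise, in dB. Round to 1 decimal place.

For an ideal N-bit converter with full-scale sine input, SNR = 6.02 N + 1.76 dB. SNR = 6.02 × 17 + 1.76 = 102.34 + 1.76 = 104.10 dB.

104.1 dB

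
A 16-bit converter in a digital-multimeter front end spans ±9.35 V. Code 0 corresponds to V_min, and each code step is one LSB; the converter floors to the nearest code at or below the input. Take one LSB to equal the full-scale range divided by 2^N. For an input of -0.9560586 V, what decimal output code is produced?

29417

Full-scale range = 9.35 V − (-9.35 V) = 18.7 V. LSB = 18.7 V / 2^16 ≈ 285.3 µV.
(V_in − V_min) × 2^16/range = (-0.9560586 − (-9.35)) × 65536/18.7 = 29417.398.
Floor → code = 29417.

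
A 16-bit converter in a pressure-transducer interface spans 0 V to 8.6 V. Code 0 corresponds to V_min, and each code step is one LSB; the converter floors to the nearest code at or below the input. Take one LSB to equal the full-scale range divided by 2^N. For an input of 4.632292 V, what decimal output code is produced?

35300

V_FS = 8.6 V. LSB = 8.6 V / 2^16 ≈ 131.2 µV.
code = ⌊(V_in − V_min)/LSB⌋ = ⌊(V_in − V_min) × 2^16 / range⌋
     = ⌊(4.632292 − (0)) × 65536 / 8.6⌋ = ⌊4.632292 × 65536/8.6⌋
     = ⌊35300.220⌋ = 35300.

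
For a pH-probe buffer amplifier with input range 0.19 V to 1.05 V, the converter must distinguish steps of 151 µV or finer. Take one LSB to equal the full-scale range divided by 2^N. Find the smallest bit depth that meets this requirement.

The full-scale span is 1.05 − (0.19) = 0.86 V.
Required number of levels: 0.86/151 µV = 5695.4; smallest N with 2^N ≥ that is 13.

13 bits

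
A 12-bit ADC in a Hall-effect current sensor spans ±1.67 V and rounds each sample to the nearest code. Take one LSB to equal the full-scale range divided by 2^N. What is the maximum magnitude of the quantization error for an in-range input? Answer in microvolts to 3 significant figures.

Full-scale range = 1.67 V − (-1.67 V) = 3.34 V.
LSB = 3.34 V / 2^12 = 0.81543 mV.
|e|_max = LSB/2 = 408 µV.

408 µV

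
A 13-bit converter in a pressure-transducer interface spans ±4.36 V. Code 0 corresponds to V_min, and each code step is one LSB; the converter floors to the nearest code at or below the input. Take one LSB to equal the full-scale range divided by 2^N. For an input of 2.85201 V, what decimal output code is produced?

6775

Full-scale range = 4.36 V − (-4.36 V) = 8.72 V. LSB = 8.72 V / 2^13 ≈ 1.064 mV.
(V_in − V_min) × 2^13/range = (2.85201 − (-4.36)) × 8192/8.72 = 6775.319.
Floor → code = 6775.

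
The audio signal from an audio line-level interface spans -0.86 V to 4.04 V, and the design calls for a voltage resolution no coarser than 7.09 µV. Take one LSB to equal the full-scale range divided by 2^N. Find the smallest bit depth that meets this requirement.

The full-scale span is 4.04 − (-0.86) = 4.9 V.
Need 2^N ≥ 4.9 V / 7.09 µV = 691100 → N_min = 20.

20 bits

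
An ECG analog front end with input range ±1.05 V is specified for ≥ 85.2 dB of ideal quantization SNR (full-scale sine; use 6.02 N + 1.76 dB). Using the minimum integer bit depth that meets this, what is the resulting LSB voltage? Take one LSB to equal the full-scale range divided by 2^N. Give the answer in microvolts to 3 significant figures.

128 µV

Span: 1.05 V − (-1.05 V) = 2.1 V.
Required N = ⌈(85.2 − 1.76)/6.02⌉ = ⌈13.860⌉ = 14.
LSB = 2.1 V ÷ 2^14 = 2.1/16384 V = 128 µV.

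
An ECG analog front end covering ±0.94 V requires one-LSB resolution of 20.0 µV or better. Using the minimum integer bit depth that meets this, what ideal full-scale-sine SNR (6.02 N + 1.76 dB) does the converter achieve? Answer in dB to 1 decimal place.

Full-scale range = 0.94 V − (-0.94 V) = 1.88 V.
Levels needed ≥ 1.88/20.0 µV = 94000. 2^17 = 131072 suffices, so N_min = 17.
6.02(17) + 1.76 = 104.10 dB.

104.1 dB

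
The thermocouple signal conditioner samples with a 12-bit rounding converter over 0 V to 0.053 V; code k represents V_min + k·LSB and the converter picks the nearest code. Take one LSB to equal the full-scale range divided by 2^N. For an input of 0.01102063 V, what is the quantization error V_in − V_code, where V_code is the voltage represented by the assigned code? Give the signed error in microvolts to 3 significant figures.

Range is 0.053 V. LSB = 0.053 V / 2^12 ≈ 12.94 µV.
(0.01102063 − (0)) / LSB = 0.01102063 × 4096/0.053 = 851.7076. Nearest integer: k = 852.
V_code = 0 + (852/4096) × 0.053 = 0.01102441406 V.
e = 0.01102063 − (0.01102441406) = −3.78 µV.

−3.78 µV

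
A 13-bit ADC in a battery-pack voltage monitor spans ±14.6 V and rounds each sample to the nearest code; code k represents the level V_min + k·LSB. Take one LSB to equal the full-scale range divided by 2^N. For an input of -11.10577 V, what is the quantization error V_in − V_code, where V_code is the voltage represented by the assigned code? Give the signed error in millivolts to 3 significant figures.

Range = 14.6 − (-14.6) = 29.2 V. LSB = 29.2 V / 2^13 ≈ 3.564 mV.
(-11.10577 − (-14.6)) / LSB = 3.49423 × 8192/29.2 = 980.2990. Nearest integer: k = 980.
Reconstructed level: -14.6 + 980 × 29.2/8192 V = -11.10683594 V.
e = -11.10577 − (-11.10683594) = +1.07 mV.

+1.07 mV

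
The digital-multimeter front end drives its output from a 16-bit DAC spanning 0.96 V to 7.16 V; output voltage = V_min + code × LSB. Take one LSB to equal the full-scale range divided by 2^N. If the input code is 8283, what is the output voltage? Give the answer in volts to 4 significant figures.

Range = 7.16 − (0.96) = 6.2 V. LSB = 6.2 V / 2^16.
Output = V_min + (8283/65536) × range = 0.96 + 0.126389 × 6.2 V
      = 0.96 + 0.783609 = 1.74361 V.

1.744 V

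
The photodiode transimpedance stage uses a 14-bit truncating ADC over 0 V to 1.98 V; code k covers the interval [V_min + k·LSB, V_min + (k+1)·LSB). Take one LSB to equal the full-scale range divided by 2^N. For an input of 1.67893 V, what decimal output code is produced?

Range is 1.98 V. LSB = 1.98 V / 2^14 ≈ 120.8 µV.
V_in − V_min = 1.67893 − (0) = 1.67893 V.
Divide by LSB: 1.67893 × 16384/1.98 = 13892.7218.
Truncating gives code 13892.

13892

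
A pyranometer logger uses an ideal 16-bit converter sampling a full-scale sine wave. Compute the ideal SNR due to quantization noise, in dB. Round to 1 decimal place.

98.1 dB

Ideal quantization SNR: 6.02 × 16 + 1.76 dB = 98.1 dB.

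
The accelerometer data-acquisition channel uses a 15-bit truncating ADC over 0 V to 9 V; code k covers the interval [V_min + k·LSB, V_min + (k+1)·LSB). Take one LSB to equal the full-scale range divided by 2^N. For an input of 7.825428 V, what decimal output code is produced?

Span = 9 V. LSB = 9 V / 2^15 ≈ 274.7 µV.
code = ⌊(V_in − V_min)/LSB⌋ = ⌊(V_in − V_min) × 2^15 / range⌋
     = ⌊(7.825428 − (0)) × 32768 / 9⌋ = ⌊7.825428 × 32768/9⌋
     = ⌊28491.514⌋ = 28491.

28491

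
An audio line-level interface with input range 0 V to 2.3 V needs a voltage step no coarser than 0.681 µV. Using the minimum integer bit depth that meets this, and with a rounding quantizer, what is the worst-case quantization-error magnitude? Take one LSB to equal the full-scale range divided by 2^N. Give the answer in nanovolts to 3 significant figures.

274 nV

Range is 2.3 V.
Need 2^N ≥ 2.3 V / 0.681 µV = 3.377e6 → N_min = 22.
Step size = 2.3/4194304 V = 0.54836 µV.
|e|_max = LSB/2 = 274 nV.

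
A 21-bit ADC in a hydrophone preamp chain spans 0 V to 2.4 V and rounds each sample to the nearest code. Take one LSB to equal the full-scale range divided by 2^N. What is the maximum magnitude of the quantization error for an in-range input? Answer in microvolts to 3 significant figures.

0.572 µV

Full-scale range = 2.4 V.
LSB = 2.4 V ÷ 2^21 = 2.4/2097152 V = 1.1444 µV.
Worst-case error for round-to-nearest is half an LSB: 0.572 µV.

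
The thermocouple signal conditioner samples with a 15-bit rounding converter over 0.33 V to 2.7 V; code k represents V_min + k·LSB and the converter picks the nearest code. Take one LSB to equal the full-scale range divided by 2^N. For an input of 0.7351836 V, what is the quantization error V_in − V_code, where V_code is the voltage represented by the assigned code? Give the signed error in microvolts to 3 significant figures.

Span: 2.7 V − (0.33 V) = 2.37 V. LSB = 2.37 V / 2^15 ≈ 72.33 µV.
(0.7351836 − (0.33)) / LSB = 0.4051836 × 32768/2.37 = 5602.1334. Nearest integer: k = 5602.
V_code = 0.33 + (5602/32768) × 2.37 = 0.73517395020 V.
e = 0.7351836 − (0.73517395020) = +9.65 µV.

+9.65 µV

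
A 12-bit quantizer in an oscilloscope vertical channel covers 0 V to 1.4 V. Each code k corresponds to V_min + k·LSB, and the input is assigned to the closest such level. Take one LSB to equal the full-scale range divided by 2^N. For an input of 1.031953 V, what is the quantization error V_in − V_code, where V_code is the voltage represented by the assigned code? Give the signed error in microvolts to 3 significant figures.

Range is 1.4 V. LSB = 1.4 V / 2^12 ≈ 341.8 µV.
Position in LSBs: (1.031953 − (0)) × 4096/1.4 = 3019.1996; rounding gives k = 3019.
V_code = V_min + k × range/2^12 = 0 + 3019 × 1.4/4096 = 1.031884766 V.
e = 1.031953 − (1.031884766) = +68.2 µV.

+68.2 µV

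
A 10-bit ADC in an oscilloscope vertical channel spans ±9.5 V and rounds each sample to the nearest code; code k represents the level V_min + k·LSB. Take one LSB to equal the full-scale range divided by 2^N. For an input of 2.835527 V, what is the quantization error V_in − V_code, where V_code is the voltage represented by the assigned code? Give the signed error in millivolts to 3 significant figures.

Span: 9.5 V − (-9.5 V) = 19 V. LSB = 19 V / 2^10 ≈ 18.55 mV.
(V_in − V_min)/LSB = (2.835527 − (-9.5)) × 1024/19 = 664.8200 → nearest code k = 665.
Reconstructed level: -9.5 + 665 × 19/1024 V = 2.838867188 V.
V_in − V_code = 2.835527 − (2.838867188) = −3.34 mV.

−3.34 mV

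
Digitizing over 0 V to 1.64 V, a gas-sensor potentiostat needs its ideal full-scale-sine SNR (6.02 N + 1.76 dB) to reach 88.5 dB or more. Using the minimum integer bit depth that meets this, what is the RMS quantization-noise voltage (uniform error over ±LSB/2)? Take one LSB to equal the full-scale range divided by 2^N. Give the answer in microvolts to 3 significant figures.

14.4 µV

Range is 1.64 V.
Required N = ⌈(88.5 − 1.76)/6.02⌉ = ⌈14.409⌉ = 15.
One LSB is 1.64 V / 32768 = 50.049 µV.
V_rms = LSB/√12 = 14.4 µV.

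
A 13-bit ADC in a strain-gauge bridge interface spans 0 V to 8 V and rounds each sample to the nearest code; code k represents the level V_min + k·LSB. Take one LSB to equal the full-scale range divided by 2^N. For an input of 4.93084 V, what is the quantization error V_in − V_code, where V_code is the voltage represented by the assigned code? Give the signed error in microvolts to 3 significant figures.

+176 µV

Full-scale range = 8 V. LSB = 8 V / 2^13 ≈ 0.9766 mV.
(V_in − V_min)/LSB = (4.93084 − (0)) × 8192/8 = 5049.1802 → nearest code k = 5049.
V_code = 0 + (5049/8192) × 8 = 4.930664063 V.
e = 4.93084 − (4.930664063) = +176 µV.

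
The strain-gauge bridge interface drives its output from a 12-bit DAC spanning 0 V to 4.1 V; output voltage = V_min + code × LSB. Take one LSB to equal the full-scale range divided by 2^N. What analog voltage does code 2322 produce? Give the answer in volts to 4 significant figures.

2.324 V

Span = 4.1 V. LSB = 4.1 V / 2^12.
V_out = V_min + code × LSB = 0 V + 2322 × 4.1 V / 4096
      = 0 V + 2.32427 V = 2.32427 V.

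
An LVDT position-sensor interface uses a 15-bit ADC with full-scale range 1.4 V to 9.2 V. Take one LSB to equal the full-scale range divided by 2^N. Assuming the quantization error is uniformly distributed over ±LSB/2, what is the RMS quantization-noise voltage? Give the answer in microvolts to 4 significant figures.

Span: 9.2 V − (1.4 V) = 7.8 V.
Step size = 7.8/32768 V = 238.037 µV.
RMS of a uniform error over width LSB is LSB/√12 = 68.72 µV.

68.72 µV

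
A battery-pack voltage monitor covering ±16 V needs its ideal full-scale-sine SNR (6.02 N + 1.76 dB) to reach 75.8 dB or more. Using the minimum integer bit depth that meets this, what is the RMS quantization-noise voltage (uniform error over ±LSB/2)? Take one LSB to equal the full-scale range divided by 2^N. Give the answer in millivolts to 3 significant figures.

1.13 mV

Full-scale range = 16 V − (-16 V) = 32 V.
N ≥ (75.8 − 1.76)/6.02 = 12.299 → N_min = 13.
One LSB is 32 V / 8192 = 3.9063 mV.
RMS noise = LSB/√12 = 1.13 mV.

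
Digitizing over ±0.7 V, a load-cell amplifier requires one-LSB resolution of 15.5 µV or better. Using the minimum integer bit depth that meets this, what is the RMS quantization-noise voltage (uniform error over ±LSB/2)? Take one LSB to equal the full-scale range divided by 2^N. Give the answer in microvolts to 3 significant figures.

3.08 µV

The full-scale span is 0.7 − (-0.7) = 1.4 V.
Required number of levels: 1.4/15.5 µV = 90323; smallest N with 2^N ≥ that is 17.
Step size = 1.4/131072 V = 10.681 µV.
RMS noise = LSB/√12 = 3.08 µV.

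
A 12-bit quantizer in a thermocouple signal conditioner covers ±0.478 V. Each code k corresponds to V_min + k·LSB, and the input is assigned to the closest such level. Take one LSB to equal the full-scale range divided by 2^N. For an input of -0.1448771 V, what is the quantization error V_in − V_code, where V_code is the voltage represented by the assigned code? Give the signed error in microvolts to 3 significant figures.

Span: 0.478 V − (-0.478 V) = 0.956 V. LSB = 0.956 V / 2^12 ≈ 233.4 µV.
Position in LSBs: (-0.1448771 − (-0.478)) × 4096/0.956 = 1427.2713; rounding gives k = 1427.
V_code = -0.478 + (1427/4096) × 0.956 = -0.1449404297 V.
V_in − V_code = -0.1448771 − (-0.1449404297) = +63.3 µV.

+63.3 µV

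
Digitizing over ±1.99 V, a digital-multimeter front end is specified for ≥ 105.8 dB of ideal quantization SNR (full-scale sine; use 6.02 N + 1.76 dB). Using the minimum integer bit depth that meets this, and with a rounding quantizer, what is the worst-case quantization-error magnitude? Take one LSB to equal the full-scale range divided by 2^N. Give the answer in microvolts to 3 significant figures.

7.59 µV

The full-scale span is 1.99 − (-1.99) = 3.98 V.
Required N = ⌈(105.8 − 1.76)/6.02⌉ = ⌈17.282⌉ = 18.
LSB = 3.98 V / 2^18 = 15.182 µV.
|e|_max = LSB/2 = 7.59 µV.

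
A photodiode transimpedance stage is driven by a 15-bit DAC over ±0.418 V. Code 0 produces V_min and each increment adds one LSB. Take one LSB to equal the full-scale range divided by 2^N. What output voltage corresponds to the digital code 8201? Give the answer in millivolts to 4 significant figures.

Range = 0.418 − (-0.418) = 0.836 V. LSB = 0.836 V / 2^15.
V_out = V_min + code × LSB = -0.418 V + 8201 × 0.836 V / 32768
      = -0.418 + 0.209230 = -0.208770 V.

-208.8 mV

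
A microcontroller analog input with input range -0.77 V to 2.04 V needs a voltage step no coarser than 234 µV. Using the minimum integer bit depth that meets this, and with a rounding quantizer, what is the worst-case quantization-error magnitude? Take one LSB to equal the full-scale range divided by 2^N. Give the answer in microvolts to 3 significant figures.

85.8 µV

Full-scale range = 2.04 V − (-0.77 V) = 2.81 V.
Required number of levels: 2.81/234 µV = 12009; smallest N with 2^N ≥ that is 14.
LSB = 2.81 V / 2^14 = 171.51 µV.
Half an LSB is 85.8 µV.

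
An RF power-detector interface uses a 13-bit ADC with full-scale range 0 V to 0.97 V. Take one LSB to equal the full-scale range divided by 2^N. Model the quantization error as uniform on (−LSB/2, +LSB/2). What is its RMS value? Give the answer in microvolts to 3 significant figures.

V_FS = 0.97 V.
One LSB is 0.97 V / 8192 = 118.41 µV.
For a uniform distribution on [−LSB/2, +LSB/2], V_rms = LSB/√12 = 118.41 µV/3.4641 = 34.2 µV.

34.2 µV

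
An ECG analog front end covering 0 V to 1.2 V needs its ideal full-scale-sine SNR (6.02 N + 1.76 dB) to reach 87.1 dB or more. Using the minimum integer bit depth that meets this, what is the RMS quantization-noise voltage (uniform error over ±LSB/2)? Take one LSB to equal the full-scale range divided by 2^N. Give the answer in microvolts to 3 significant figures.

Range is 1.2 V.
6.02 N + 1.76 ≥ 87.1 gives N ≥ 14.176, so the minimum integer is 15.
Step size = 1.2/32768 V = 36.621 µV.
σ_q = LSB/√12 = 36.621 µV/3.4641 = 10.6 µV.

10.6 µV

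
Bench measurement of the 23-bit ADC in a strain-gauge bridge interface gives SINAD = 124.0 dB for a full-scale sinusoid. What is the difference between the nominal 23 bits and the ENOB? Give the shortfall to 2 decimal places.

2.69 bits

ENOB = (SINAD − 1.76)/6.02 = (124.0 − 1.76)/6.02 = 20.3056 bits.
Lost resolution: 23 − 20.3056 = 2.6944 bits.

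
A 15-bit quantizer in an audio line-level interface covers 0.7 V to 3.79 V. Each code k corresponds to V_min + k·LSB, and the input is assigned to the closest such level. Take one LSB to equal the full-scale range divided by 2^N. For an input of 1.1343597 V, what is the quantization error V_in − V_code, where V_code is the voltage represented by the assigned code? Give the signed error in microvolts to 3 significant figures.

Range = 3.79 − (0.7) = 3.09 V. LSB = 3.09 V / 2^15 ≈ 94.30 µV.
Position in LSBs: (1.1343597 − (0.7)) × 32768/3.09 = 4606.1808; rounding gives k = 4606.
V_code = 0.7 + (4606/32768) × 3.09 = 1.1343426514 V.
V_in − V_code = 1.1343597 − (1.1343426514) = +17.0 µV.

+17.0 µV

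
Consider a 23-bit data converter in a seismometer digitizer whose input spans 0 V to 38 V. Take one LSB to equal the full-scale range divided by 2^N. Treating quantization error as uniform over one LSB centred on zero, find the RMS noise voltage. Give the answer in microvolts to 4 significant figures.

1.308 µV

Full-scale range = 38 V.
One LSB is 38 V / 8388608 = 4.52995 µV.
σ_q = LSB/√12 = 4.52995 µV/3.4641 = 1.308 µV.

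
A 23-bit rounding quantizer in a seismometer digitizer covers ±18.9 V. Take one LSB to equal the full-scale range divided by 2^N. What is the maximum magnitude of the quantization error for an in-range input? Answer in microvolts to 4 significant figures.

Span: 18.9 V − (-18.9 V) = 37.8 V.
One LSB is 37.8 V / 8388608 = 4.50611 µV.
|e|_max = LSB/2 = 2.253 µV.

2.253 µV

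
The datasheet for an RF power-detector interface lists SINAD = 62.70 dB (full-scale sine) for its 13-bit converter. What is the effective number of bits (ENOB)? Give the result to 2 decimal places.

ENOB = (62.70 − 1.76)/6.02 = 10.1229 bits.

10.12 bits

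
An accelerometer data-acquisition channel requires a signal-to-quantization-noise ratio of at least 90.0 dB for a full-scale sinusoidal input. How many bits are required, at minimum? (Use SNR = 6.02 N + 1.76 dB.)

15 bits

Required N = ⌈(90.0 − 1.76)/6.02⌉ = ⌈14.658⌉ = 15.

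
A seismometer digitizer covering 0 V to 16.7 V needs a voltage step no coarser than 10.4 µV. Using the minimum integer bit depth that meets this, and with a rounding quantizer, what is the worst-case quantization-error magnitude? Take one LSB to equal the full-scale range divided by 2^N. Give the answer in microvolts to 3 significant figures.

3.98 µV

Span = 16.7 V.
16.7 V / 10.4 µV = 1.606e6. Since 2^20 = 1048576 and 2^21 = 2097152, N = 21.
One LSB is 16.7 V / 2097152 = 7.9632 µV.
Max error for round-to-nearest is LSB/2 = 3.98 µV.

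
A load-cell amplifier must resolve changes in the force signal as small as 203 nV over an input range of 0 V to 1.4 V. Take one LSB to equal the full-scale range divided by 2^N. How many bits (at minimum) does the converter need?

23 bits

Span = 1.4 V.
Need 2^N ≥ 1.4 V / 203 nV = 6.897e6 → N_min = 23.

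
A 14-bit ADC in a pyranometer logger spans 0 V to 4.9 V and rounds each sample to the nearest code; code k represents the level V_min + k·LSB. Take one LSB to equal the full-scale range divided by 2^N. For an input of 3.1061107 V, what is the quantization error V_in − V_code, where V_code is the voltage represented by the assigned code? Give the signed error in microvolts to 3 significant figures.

−53.9 µV

V_FS = 4.9 V. LSB = 4.9 V / 2^14 ≈ 299.1 µV.
(V_in − V_min)/LSB = (3.1061107 − (0)) × 16384/4.9 = 10385.8199 → nearest code k = 10386.
V_code = 0 + (10386/16384) × 4.9 = 3.1061645508 V.
V_in − V_code = 3.1061107 − (3.1061645508) = −53.9 µV.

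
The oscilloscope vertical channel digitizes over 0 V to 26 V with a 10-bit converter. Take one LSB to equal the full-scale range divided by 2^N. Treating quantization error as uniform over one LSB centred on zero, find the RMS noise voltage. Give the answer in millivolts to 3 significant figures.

7.33 mV

V_FS = 26 V.
LSB = 26 V ÷ 2^10 = 26/1024 V = 25.391 mV.
V_rms = LSB/√12 = 25.391 mV / √12 = 7.33 mV.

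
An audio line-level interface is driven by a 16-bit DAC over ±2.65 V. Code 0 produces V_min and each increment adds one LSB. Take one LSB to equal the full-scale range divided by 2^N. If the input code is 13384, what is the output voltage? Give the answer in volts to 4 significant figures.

-1.568 V

Full-scale range = 2.65 V − (-2.65 V) = 5.3 V. LSB = 5.3 V / 2^16.
Output = V_min + (13384/65536) × range = -2.65 + 0.204224 × 5.3 V
      = -2.65 + 1.08239 = -1.56761 V.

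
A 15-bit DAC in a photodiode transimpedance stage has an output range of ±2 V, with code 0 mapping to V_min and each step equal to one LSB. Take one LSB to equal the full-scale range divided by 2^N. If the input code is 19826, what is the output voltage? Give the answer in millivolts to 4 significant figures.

420.2 mV

Range = 2 − (-2) = 4 V. LSB = 4 V / 2^15.
V_out = V_min + code × LSB = -2 V + 19826 × 4 V / 32768
      = -2 + 2.42017 = 0.420166 V.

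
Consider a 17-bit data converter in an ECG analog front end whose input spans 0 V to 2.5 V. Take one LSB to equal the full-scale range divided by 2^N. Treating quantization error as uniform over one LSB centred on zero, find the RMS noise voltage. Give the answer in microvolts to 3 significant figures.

Span = 2.5 V.
LSB = 2.5 V ÷ 2^17 = 2.5/131072 V = 19.073 µV.
V_rms = LSB/√12 = 19.073 µV / √12 = 5.51 µV.

5.51 µV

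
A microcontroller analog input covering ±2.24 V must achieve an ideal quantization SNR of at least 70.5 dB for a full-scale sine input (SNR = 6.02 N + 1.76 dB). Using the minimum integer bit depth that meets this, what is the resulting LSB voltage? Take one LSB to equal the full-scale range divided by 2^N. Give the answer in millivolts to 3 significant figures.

Full-scale range = 2.24 V − (-2.24 V) = 4.48 V.
N ≥ (70.5 − 1.76)/6.02 = 11.419 → N_min = 12.
LSB = 4.48 V ÷ 2^12 = 4.48/4096 V = 1.09 mV.

1.09 mV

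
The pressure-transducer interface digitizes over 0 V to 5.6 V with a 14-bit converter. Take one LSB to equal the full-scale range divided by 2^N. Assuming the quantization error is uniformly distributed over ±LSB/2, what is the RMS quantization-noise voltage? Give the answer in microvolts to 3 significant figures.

Range is 5.6 V.
LSB = 5.6 V ÷ 2^14 = 5.6/16384 V = 341.80 µV.
σ_q = LSB/√12 = 341.80 µV/3.4641 = 98.7 µV.

98.7 µV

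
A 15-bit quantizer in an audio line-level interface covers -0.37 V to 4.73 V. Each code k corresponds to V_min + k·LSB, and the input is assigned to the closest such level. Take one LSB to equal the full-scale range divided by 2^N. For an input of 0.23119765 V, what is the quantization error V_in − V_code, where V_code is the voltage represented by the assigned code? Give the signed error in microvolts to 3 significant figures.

The full-scale span is 4.73 − (-0.37) = 5.1 V. LSB = 5.1 V / 2^15 ≈ 155.6 µV.
Position in LSBs: (0.23119765 − (-0.37)) × 32768/5.1 = 3862.7538; rounding gives k = 3863.
V_code = V_min + k × range/2^15 = -0.37 + 3863 × 5.1/32768 = 0.23123596191 V.
e = 0.23119765 − (0.23123596191) = −38.3 µV.

−38.3 µV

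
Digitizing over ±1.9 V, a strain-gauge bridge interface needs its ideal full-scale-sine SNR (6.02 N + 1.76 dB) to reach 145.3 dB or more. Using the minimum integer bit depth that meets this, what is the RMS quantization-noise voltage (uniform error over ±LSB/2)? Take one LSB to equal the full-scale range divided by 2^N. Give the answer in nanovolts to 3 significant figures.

Range = 1.9 − (-1.9) = 3.8 V.
Solving 6.02 N ≥ 145.3 − 1.76: N ≥ 23.844. Round up → N = 24.
One LSB is 3.8 V / 16777216 = 226.50 nV.
RMS noise = LSB/√12 = 65.4 nV.

65.4 nV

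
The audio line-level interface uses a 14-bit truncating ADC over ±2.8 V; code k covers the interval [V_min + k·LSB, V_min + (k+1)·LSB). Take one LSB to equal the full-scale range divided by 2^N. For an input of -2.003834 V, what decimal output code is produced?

Full-scale range = 2.8 V − (-2.8 V) = 5.6 V. LSB = 5.6 V / 2^14 ≈ 341.8 µV.
V_in − V_min = -2.003834 − (-2.8) = 0.796166 V.
Divide by LSB: 0.796166 × 16384/5.6 = 2329.3542.
Truncating gives code 2329.

2329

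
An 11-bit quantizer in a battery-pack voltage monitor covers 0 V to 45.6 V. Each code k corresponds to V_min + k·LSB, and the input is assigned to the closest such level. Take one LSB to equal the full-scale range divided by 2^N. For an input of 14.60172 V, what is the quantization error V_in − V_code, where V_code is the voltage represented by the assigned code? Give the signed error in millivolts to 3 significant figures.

−4.53 mV

Range is 45.6 V. LSB = 45.6 V / 2^11 ≈ 22.27 mV.
Position in LSBs: (14.60172 − (0)) × 2048/45.6 = 655.7965; rounding gives k = 656.
Reconstructed level: 0 + 656 × 45.6/2048 V = 14.60625000 V.
Error = V_in − V_code = 14.60172 − (14.60625000) = −4.53 mV.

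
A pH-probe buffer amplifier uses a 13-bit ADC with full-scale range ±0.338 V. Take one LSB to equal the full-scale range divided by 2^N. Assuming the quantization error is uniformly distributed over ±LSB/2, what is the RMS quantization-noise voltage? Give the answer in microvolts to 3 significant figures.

23.8 µV

Span: 0.338 V − (-0.338 V) = 0.676 V.
One LSB is 0.676 V / 8192 = 82.520 µV.
RMS of a uniform error over width LSB is LSB/√12 = 23.8 µV.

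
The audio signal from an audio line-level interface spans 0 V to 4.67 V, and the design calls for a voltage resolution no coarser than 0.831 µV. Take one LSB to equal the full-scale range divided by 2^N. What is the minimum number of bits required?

23 bits

Full-scale range = 4.67 V.
Levels needed ≥ 4.67/0.831 µV = 5.620e6. 2^23 = 8388608 suffices, so N_min = 23.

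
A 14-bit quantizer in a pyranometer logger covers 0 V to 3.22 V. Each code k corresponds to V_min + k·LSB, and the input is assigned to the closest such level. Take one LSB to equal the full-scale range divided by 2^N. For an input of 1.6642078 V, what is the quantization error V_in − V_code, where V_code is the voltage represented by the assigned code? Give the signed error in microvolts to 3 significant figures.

Span = 3.22 V. LSB = 3.22 V / 2^14 ≈ 196.5 µV.
Position in LSBs: (1.6642078 − (0)) × 16384/3.22 = 8467.8201; rounding gives k = 8468.
V_code = 0 + (8468/16384) × 3.22 = 1.6642431641 V.
Error = V_in − V_code = 1.6642078 − (1.6642431641) = −35.4 µV.

−35.4 µV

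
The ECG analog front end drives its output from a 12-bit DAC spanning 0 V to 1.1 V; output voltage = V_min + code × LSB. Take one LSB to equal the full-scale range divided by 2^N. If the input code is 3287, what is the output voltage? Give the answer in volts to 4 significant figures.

Range is 1.1 V. LSB = 1.1 V / 2^12.
V_out = V_min + code × LSB = 0 V + 3287 × 1.1 V / 4096
      = 0 + 0.882739 = 0.882739 V.

0.8827 V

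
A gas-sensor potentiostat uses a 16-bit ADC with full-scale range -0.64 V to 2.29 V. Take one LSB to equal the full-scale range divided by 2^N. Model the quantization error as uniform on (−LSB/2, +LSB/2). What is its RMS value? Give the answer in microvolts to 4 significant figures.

12.91 µV

Span: 2.29 V − (-0.64 V) = 2.93 V.
LSB = 2.93 V / 2^16 = 44.7083 µV.
V_rms = LSB/√12 = 44.7083 µV / √12 = 12.91 µV.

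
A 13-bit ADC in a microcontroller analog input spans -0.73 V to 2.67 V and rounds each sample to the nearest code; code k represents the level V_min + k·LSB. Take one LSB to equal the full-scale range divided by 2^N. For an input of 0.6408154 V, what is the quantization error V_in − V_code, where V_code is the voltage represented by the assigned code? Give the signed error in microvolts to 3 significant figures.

Range = 2.67 − (-0.73) = 3.4 V. LSB = 3.4 V / 2^13 ≈ 415.0 µV.
(0.6408154 − (-0.73)) / LSB = 1.3708154 × 8192/3.4 = 3302.8588. Nearest integer: k = 3303.
V_code = V_min + k × range/2^13 = -0.73 + 3303 × 3.4/8192 = 0.6408740234 V.
e = 0.6408154 − (0.6408740234) = −58.6 µV.

−58.6 µV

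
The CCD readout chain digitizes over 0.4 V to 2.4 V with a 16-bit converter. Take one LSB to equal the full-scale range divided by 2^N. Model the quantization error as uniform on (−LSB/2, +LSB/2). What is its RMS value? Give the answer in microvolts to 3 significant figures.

The full-scale span is 2.4 − (0.4) = 2 V.
LSB = 2 V ÷ 2^16 = 2/65536 V = 30.518 µV.
For a uniform distribution on [−LSB/2, +LSB/2], V_rms = LSB/√12 = 30.518 µV/3.4641 = 8.81 µV.

8.81 µV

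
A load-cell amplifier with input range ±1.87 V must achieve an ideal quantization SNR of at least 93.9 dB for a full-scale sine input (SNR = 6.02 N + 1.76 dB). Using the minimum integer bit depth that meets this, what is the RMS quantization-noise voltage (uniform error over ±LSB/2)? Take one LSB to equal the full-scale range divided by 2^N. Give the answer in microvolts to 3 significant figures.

16.5 µV

Span: 1.87 V − (-1.87 V) = 3.74 V.
N ≥ (93.9 − 1.76)/6.02 = 15.306 → N_min = 16.
LSB = 3.74 V ÷ 2^16 = 3.74/65536 V = 57.068 µV.
σ_q = LSB/√12 = 57.068 µV/3.4641 = 16.5 µV.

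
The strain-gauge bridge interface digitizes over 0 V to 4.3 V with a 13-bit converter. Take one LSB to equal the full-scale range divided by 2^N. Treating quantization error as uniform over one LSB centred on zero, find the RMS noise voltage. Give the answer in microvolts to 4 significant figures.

Range is 4.3 V.
LSB = 4.3 V / 2^13 = 0.524902 mV.
V_rms = LSB/√12 = 0.524902 mV / √12 = 151.5 µV.

151.5 µV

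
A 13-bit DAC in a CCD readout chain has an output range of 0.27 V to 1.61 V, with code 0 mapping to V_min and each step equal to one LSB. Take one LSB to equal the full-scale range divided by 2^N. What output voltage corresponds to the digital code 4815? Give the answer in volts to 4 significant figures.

1.058 V

Range = 1.61 − (0.27) = 1.34 V. LSB = 1.34 V / 2^13.
Output = V_min + (4815/8192) × range = 0.27 + 0.587769 × 1.34 V
      = 0.27 V + 0.787610 V = 1.05761 V.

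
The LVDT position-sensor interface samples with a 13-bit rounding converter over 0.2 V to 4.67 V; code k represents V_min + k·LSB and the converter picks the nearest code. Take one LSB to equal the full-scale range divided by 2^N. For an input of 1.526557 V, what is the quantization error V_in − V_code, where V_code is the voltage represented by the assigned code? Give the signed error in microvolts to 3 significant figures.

+71.4 µV

Span: 4.67 V − (0.2 V) = 4.47 V. LSB = 4.47 V / 2^13 ≈ 0.5457 mV.
Position in LSBs: (1.526557 − (0.2)) × 8192/4.47 = 2431.1309; rounding gives k = 2431.
Reconstructed level: 0.2 + 2431 × 4.47/8192 V = 1.526485596 V.
V_in − V_code = 1.526557 − (1.526485596) = +71.4 µV.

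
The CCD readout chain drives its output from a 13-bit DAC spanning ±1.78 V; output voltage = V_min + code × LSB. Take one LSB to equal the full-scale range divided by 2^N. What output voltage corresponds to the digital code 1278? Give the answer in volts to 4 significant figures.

-1.225 V

Range = 1.78 − (-1.78) = 3.56 V. LSB = 3.56 V / 2^13.
V_out = V_min + code × LSB = -1.78 V + 1278 × 3.56 V / 8192
      = -1.78 V + 0.555381 V = -1.22462 V.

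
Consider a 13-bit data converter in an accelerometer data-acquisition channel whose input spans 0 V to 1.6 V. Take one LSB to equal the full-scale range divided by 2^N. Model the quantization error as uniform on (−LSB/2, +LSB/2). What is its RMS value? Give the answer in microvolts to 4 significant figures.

Range is 1.6 V.
LSB = 1.6 V / 2^13 = 195.313 µV.
RMS of a uniform error over width LSB is LSB/√12 = 56.38 µV.

56.38 µV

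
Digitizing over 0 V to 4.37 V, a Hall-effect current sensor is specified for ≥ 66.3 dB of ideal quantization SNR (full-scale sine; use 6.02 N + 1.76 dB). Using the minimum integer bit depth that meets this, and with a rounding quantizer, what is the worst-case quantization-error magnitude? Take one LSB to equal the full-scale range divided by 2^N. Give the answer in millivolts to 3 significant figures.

V_FS = 4.37 V.
Solving 6.02 N ≥ 66.3 − 1.76: N ≥ 10.721. Round up → N = 11.
LSB = 4.37 V / 2^11 = 2.1338 mV.
Max error for round-to-nearest is LSB/2 = 1.07 mV.

1.07 mV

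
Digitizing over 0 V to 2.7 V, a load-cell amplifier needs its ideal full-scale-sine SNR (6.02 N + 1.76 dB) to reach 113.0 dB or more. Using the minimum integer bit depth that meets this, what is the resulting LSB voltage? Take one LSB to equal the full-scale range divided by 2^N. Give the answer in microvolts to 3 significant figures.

Full-scale range = 2.7 V.
Required N = ⌈(113.0 − 1.76)/6.02⌉ = ⌈18.478⌉ = 19.
LSB = 2.7 V / 2^19 = 5.15 µV.

5.15 µV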